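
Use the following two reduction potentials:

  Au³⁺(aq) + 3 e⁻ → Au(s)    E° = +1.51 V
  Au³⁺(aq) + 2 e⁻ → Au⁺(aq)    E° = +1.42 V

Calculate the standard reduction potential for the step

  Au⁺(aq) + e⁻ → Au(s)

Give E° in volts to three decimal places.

Sequential free energies add, so n₃E°₃ = n₁E°₁ + n₂E°₂.
With n₃ = 3, and the known step contributing 2×(+1.42) V, the unknown satisfies 1·E° = 3×(+1.51) − 2×(+1.42) = +1.690.
E° = +1.690 / 1 = +1.690 V.

+1.690 V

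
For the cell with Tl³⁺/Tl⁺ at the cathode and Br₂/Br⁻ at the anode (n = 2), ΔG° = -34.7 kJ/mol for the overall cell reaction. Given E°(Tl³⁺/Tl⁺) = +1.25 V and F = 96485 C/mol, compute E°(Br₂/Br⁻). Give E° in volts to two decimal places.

E°cell = −ΔG°/(nF) = −(-34.7×10³)/((2)(96485)) = +0.180 V.
Since Tl³⁺/Tl⁺ is the cathode and Br₂/Br⁻ the anode, E°cell = E°(Tl³⁺/Tl⁺) − E°(Br₂/Br⁻).
So E°(Br₂/Br⁻) = E°(Tl³⁺/Tl⁺) − E°cell = (+1.25) − (+0.180) = +1.07 V.

+1.07 V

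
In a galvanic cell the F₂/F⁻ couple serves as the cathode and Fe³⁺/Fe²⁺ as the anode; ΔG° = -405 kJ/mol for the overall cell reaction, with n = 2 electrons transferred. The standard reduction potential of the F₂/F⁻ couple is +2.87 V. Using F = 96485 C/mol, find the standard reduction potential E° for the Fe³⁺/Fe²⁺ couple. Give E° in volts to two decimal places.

E°cell = −ΔG°/(nF) = −(-405×10³)/((2)(96485)) = +2.099 V.
Since F₂/F⁻ is the cathode and Fe³⁺/Fe²⁺ the anode, E°cell = E°(F₂/F⁻) − E°(Fe³⁺/Fe²⁺).
So E°(Fe³⁺/Fe²⁺) = E°(F₂/F⁻) − E°cell = (+2.87) − (+2.099) = +0.77 V.

+0.77 V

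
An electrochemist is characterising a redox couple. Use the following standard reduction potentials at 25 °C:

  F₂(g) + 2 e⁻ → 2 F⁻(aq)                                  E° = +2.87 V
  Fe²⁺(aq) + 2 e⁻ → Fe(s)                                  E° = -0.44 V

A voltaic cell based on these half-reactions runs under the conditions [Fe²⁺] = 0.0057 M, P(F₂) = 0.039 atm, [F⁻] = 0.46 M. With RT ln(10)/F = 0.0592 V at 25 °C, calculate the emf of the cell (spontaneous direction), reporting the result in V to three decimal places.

F₂/F⁻ is the cathode (higher E°), Fe²⁺/Fe the anode: E°cell = +2.87 − (-0.44) = +3.31 V, n = 2.
Overall: F₂(g) + Fe(s) → 2 F⁻(aq) + Fe²⁺(aq)
Q = [F⁻]^2·[Fe²⁺] / (P(F₂)); log Q = -1.510.
E = E° − (0.0592/n) log Q = +3.31 − (0.0592/2)(-1.510) = +3.355 V.

+3.355 V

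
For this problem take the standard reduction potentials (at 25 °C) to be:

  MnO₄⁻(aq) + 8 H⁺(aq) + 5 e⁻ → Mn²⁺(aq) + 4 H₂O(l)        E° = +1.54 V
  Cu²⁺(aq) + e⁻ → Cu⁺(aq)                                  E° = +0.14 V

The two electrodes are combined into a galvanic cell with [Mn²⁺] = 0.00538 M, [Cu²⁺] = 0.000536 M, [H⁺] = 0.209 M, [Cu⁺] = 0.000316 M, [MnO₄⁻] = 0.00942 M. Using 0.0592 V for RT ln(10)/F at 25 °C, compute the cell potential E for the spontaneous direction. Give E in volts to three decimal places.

MnO₄⁻/Mn²⁺ is the cathode (higher E°), Cu²⁺/Cu⁺ the anode: E°cell = +1.54 − (+0.14) = +1.40 V, n = 5.
Overall: MnO₄⁻(aq) + 8 H⁺(aq) + 5 Cu⁺(aq) → Mn²⁺(aq) + 4 H₂O(l) + 5 Cu²⁺(aq)
Q = [Mn²⁺]·[Cu²⁺]^5 / ([MnO₄⁻]·[H⁺]^8·[Cu⁺]^5); log Q = 6.343.
E = E° − (0.0592/n) log Q = +1.40 − (0.0592/5)(6.343) = +1.325 V.

+1.325 V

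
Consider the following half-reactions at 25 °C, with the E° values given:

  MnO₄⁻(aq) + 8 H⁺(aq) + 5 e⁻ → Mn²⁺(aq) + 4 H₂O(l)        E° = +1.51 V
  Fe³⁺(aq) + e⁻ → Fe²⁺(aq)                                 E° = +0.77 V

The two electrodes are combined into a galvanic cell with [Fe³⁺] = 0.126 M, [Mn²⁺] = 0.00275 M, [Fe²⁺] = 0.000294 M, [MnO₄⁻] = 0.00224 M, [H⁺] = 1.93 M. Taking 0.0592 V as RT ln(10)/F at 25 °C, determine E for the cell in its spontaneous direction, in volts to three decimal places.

MnO₄⁻/Mn²⁺ is the cathode (higher E°), Fe³⁺/Fe²⁺ the anode: E°cell = +1.51 − (+0.77) = +0.74 V, n = 5.
Overall: MnO₄⁻(aq) + 8 H⁺(aq) + 5 Fe²⁺(aq) → Mn²⁺(aq) + 4 H₂O(l) + 5 Fe³⁺(aq)
Q = [Mn²⁺]·[Fe³⁺]^5 / ([MnO₄⁻]·[H⁺]^8·[Fe²⁺]^5); log Q = 10.965.
E = E° − (0.0592/n) log Q = +0.74 − (0.0592/5)(10.965) = +0.610 V.

+0.610 V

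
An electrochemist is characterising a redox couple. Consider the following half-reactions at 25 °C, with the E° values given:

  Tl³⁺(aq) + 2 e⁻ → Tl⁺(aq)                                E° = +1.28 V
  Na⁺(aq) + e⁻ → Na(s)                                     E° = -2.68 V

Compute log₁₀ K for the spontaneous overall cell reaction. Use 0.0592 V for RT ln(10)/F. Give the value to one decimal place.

133.8

Cathode: Tl³⁺/Tl⁺; anode: Na⁺/Na. E°cell = +3.96 V, n = 2.
log K = nE°cell / 0.0592 = (2)(+3.96) / 0.0592 = 133.8.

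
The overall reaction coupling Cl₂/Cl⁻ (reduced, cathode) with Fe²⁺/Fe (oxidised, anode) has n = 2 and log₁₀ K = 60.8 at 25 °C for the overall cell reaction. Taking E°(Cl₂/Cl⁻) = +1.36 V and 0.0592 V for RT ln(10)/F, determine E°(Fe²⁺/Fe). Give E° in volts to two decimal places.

E°cell = (0.0592/n)·log K = (0.0592/2)(60.8) = +1.800 V.
Since Cl₂/Cl⁻ is the cathode and Fe²⁺/Fe the anode, E°cell = E°(Cl₂/Cl⁻) − E°(Fe²⁺/Fe).
So E°(Fe²⁺/Fe) = E°(Cl₂/Cl⁻) − E°cell = (+1.36) − (+1.800) = -0.44 V.

-0.44 V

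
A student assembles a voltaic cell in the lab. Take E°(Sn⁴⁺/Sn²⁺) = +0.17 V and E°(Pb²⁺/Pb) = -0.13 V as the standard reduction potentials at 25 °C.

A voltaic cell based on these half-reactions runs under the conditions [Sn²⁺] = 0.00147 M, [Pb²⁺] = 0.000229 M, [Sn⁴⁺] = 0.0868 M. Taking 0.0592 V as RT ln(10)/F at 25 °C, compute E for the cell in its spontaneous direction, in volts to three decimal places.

Sn⁴⁺/Sn²⁺ is the cathode (higher E°), Pb²⁺/Pb the anode: E°cell = +0.17 − (-0.13) = +0.30 V, n = 2.
Overall: Sn⁴⁺(aq) + Pb(s) → Sn²⁺(aq) + Pb²⁺(aq)
Q = [Sn²⁺]·[Pb²⁺] / ([Sn⁴⁺]); log Q = -5.411.
E = E° − (0.0592/n) log Q = +0.30 − (0.0592/2)(-5.411) = +0.460 V.

+0.460 V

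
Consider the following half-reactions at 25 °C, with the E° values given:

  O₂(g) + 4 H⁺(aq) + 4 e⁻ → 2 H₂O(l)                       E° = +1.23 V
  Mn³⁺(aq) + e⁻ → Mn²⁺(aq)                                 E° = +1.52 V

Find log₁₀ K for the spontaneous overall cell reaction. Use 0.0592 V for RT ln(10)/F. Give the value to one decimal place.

19.6

Cathode: Mn³⁺/Mn²⁺; anode: O₂/H₂O. E°cell = +0.29 V, n = 4.
log K = nE°cell / 0.0592 = (4)(+0.29) / 0.0592 = 19.6.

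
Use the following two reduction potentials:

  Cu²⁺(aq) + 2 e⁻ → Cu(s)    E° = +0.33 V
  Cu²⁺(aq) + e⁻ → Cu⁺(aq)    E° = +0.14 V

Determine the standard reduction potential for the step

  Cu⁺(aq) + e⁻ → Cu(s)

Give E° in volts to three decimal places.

Sequential free energies add, so n₃E°₃ = n₁E°₁ + n₂E°₂.
With n₃ = 2, and the known step contributing 1×(+0.14) V, the unknown satisfies 1·E° = 2×(+0.33) − 1×(+0.14) = +0.520.
E° = +0.520 / 1 = +0.520 V.

+0.520 V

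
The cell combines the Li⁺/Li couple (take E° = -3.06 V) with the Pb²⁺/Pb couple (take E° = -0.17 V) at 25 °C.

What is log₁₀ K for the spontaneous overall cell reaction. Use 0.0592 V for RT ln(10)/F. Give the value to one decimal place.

Cathode: Pb²⁺/Pb; anode: Li⁺/Li. E°cell = +2.89 V, n = 2.
log K = nE°cell / 0.0592 = (2)(+2.89) / 0.0592 = 97.6.

97.6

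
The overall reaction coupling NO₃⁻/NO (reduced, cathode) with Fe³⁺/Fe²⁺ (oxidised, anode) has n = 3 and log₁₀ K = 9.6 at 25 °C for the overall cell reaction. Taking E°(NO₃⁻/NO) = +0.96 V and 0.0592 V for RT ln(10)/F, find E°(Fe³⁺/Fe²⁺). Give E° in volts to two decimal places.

+0.77 V

E°cell = (0.0592/n)·log K = (0.0592/3)(9.6) = +0.189 V.
Since NO₃⁻/NO is the cathode and Fe³⁺/Fe²⁺ the anode, E°cell = E°(NO₃⁻/NO) − E°(Fe³⁺/Fe²⁺).
So E°(Fe³⁺/Fe²⁺) = E°(NO₃⁻/NO) − E°cell = (+0.96) − (+0.189) = +0.77 V.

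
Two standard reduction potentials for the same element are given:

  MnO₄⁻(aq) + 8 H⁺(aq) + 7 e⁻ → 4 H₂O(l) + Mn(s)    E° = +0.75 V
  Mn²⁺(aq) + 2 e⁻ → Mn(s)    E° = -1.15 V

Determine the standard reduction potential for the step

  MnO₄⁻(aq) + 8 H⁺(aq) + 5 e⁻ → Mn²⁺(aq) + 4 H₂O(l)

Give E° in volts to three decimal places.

+1.510 V

Sequential free energies add, so n₃E°₃ = n₁E°₁ + n₂E°₂.
With n₃ = 7, and the known step contributing 2×(-1.15) V, the unknown satisfies 5·E° = 7×(+0.75) − 2×(-1.15) = +7.550.
E° = +7.550 / 5 = +1.510 V.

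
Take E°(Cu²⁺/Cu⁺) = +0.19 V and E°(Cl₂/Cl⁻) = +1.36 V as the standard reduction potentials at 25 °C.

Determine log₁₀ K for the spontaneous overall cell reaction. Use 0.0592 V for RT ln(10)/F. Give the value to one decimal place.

Cathode: Cl₂/Cl⁻; anode: Cu²⁺/Cu⁺. E°cell = +1.17 V, n = 2.
log K = nE°cell / 0.0592 = (2)(+1.17) / 0.0592 = 39.5.

39.5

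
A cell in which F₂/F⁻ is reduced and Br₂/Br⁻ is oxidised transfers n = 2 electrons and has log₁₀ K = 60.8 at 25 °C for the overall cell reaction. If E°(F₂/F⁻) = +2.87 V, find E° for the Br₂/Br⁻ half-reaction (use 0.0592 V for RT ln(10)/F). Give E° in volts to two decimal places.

E°cell = (0.0592/n)·log K = (0.0592/2)(60.8) = +1.800 V.
Since F₂/F⁻ is the cathode and Br₂/Br⁻ the anode, E°cell = E°(F₂/F⁻) − E°(Br₂/Br⁻).
So E°(Br₂/Br⁻) = E°(F₂/F⁻) − E°cell = (+2.87) − (+1.800) = +1.07 V.

+1.07 V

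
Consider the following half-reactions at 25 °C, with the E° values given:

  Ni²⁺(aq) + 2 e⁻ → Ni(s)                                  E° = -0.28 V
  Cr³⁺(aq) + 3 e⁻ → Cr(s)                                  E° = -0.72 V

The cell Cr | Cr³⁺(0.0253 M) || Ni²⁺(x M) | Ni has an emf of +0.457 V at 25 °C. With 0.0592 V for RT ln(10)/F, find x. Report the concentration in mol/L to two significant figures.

Ni²⁺/Ni is the cathode, Cr³⁺/Cr the anode: E°cell = +0.44 V, n = 6.
Overall reaction: 3 Ni²⁺(aq) + 2 Cr(s) → 3 Ni(s) + 2 Cr³⁺(aq); Q = [Cr³⁺]^2/[Ni²⁺]^3.
From E = E° − (0.0592/n) log Q: log Q = (E° − E)·n/0.0592 = (+0.44 − (+0.457))·6/0.0592 = -1.7230.
So 3·log[Ni²⁺] = 2·log(0.0253) − log Q = -3.1938 − (-1.7230) = -1.4708; log[Ni²⁺] = -1.4708 / 3 = -0.4903; [Ni²⁺] = 10^(-0.4903) ≈ 0.32 M.

0.32 M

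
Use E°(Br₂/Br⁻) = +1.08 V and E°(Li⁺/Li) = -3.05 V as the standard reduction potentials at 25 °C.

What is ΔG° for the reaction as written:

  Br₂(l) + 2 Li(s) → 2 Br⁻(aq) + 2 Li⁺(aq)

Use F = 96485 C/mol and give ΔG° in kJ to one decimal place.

-797.0 kJ

As written, Br₂/Br⁻ is reduced (cathode) and Li⁺/Li is oxidised (anode), so E°cell = (+1.08) − (-3.05) = +4.13 V.
Balancing electrons gives n = 2.
ΔG° = −nFE° = −(2)(96485)(+4.13) = -796,966 J = -797.0 kJ.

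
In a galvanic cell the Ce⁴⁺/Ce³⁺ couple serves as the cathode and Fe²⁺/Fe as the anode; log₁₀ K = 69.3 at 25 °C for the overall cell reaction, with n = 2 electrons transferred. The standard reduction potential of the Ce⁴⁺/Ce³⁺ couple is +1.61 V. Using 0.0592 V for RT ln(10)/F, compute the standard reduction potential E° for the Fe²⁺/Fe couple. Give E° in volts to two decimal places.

-0.44 V

E°cell = (0.0592/n)·log K = (0.0592/2)(69.3) = +2.051 V.
Since Ce⁴⁺/Ce³⁺ is the cathode and Fe²⁺/Fe the anode, E°cell = E°(Ce⁴⁺/Ce³⁺) − E°(Fe²⁺/Fe).
So E°(Fe²⁺/Fe) = E°(Ce⁴⁺/Ce³⁺) − E°cell = (+1.61) − (+2.051) = -0.44 V.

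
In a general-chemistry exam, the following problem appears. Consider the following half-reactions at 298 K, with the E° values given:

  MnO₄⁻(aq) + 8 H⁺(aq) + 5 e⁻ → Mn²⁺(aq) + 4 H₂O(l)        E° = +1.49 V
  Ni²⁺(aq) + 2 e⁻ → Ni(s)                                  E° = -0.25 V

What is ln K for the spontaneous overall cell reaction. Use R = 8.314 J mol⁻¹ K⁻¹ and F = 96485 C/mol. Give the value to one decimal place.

677.6

Cathode: MnO₄⁻/Mn²⁺; anode: Ni²⁺/Ni. E°cell = (+1.49) − (-0.25) = +1.74 V, with n = 10.
ΔG° = −nFE° = −RT ln K, so ln K = nFE°/(RT) = (10)(96485)(+1.74) / ((8.314)(298)) = 677.615.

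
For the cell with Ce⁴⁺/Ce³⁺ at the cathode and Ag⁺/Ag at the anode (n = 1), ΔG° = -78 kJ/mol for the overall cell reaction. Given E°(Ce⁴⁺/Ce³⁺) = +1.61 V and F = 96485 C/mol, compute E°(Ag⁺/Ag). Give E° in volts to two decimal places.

+0.80 V

E°cell = −ΔG°/(nF) = −(-78×10³)/((1)(96485)) = +0.808 V.
Since Ce⁴⁺/Ce³⁺ is the cathode and Ag⁺/Ag the anode, E°cell = E°(Ce⁴⁺/Ce³⁺) − E°(Ag⁺/Ag).
So E°(Ag⁺/Ag) = E°(Ce⁴⁺/Ce³⁺) − E°cell = (+1.61) − (+0.808) = +0.80 V.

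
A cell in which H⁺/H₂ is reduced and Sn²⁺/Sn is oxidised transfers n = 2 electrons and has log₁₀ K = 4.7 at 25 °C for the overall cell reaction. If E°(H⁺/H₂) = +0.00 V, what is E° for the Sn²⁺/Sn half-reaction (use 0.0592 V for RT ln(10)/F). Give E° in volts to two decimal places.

E°cell = (0.0592/n)·log K = (0.0592/2)(4.7) = +0.139 V.
Since H⁺/H₂ is the cathode and Sn²⁺/Sn the anode, E°cell = E°(H⁺/H₂) − E°(Sn²⁺/Sn).
So E°(Sn²⁺/Sn) = E°(H⁺/H₂) − E°cell = (+0.00) − (+0.139) = -0.14 V.

-0.14 V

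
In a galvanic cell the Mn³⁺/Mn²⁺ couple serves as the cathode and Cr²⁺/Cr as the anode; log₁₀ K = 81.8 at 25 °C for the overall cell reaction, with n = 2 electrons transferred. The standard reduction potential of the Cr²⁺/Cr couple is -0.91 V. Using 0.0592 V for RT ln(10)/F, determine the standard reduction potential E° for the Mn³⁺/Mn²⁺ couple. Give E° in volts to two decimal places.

+1.51 V

E°cell = (0.0592/n)·log K = (0.0592/2)(81.8) = +2.421 V.
Since Mn³⁺/Mn²⁺ is the cathode and Cr²⁺/Cr the anode, E°cell = E°(Mn³⁺/Mn²⁺) − E°(Cr²⁺/Cr).
So E°(Mn³⁺/Mn²⁺) = E°cell + E°(Cr²⁺/Cr) = +2.421 + (-0.91) = +1.51 V.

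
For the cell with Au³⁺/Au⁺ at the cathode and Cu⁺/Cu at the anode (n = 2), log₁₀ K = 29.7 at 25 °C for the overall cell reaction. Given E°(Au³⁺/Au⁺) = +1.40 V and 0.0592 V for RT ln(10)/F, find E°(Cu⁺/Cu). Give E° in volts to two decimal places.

E°cell = (0.0592/n)·log K = (0.0592/2)(29.7) = +0.879 V.
Since Au³⁺/Au⁺ is the cathode and Cu⁺/Cu the anode, E°cell = E°(Au³⁺/Au⁺) − E°(Cu⁺/Cu).
So E°(Cu⁺/Cu) = E°(Au³⁺/Au⁺) − E°cell = (+1.40) − (+0.879) = +0.52 V.

+0.52 V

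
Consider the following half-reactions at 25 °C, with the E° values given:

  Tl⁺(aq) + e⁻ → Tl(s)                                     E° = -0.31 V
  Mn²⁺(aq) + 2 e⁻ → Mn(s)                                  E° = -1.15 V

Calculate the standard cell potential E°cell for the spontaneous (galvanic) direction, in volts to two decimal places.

The Tl⁺/Tl couple has the higher reduction potential, so it is the cathode; Mn²⁺/Mn is oxidised at the anode.
E°cell = E°(cathode) − E°(anode) = (-0.31) − (-1.15) = +0.84 V.
Since E°cell > 0, the reaction is spontaneous under standard conditions.

+0.84 V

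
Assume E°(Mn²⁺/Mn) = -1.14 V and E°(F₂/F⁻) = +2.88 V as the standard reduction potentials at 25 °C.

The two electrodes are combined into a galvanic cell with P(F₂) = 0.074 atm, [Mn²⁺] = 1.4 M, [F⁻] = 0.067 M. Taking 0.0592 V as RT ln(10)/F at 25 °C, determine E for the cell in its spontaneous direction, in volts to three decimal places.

F₂/F⁻ is the cathode (higher E°), Mn²⁺/Mn the anode: E°cell = +2.88 − (-1.14) = +4.02 V, n = 2.
Overall: F₂(g) + Mn(s) → 2 F⁻(aq) + Mn²⁺(aq)
Q = [F⁻]^2·[Mn²⁺] / (P(F₂)); log Q = -1.071.
E = E° − (0.0592/n) log Q = +4.02 − (0.0592/2)(-1.071) = +4.052 V.

+4.052 V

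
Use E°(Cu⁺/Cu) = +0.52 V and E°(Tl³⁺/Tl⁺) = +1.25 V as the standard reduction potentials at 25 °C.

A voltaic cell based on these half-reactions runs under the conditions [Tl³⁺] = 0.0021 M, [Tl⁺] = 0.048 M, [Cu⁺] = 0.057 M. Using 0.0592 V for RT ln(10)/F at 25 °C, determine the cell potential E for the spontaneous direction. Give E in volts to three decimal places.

Tl³⁺/Tl⁺ is the cathode (higher E°), Cu⁺/Cu the anode: E°cell = +1.25 − (+0.52) = +0.73 V, n = 2.
Overall: Tl³⁺(aq) + 2 Cu(s) → Tl⁺(aq) + 2 Cu⁺(aq)
Q = [Tl⁺]·[Cu⁺]^2 / ([Tl³⁺]); log Q = -1.129.
E = E° − (0.0592/n) log Q = +0.73 − (0.0592/2)(-1.129) = +0.763 V.

+0.763 V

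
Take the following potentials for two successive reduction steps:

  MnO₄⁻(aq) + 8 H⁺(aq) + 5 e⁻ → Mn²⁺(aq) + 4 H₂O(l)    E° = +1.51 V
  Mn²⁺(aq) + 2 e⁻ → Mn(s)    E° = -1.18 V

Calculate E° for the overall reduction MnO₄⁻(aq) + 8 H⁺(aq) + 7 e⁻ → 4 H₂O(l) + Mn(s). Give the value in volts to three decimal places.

Since ΔG° = −nFE° is additive over sequential reductions, n₃E°₃ = n₁E°₁ + n₂E°₂.
E°₃ = (5×+1.51 + 2×-1.18) / 7 = (+5.190) / 7 = +0.741 V.

+0.741 V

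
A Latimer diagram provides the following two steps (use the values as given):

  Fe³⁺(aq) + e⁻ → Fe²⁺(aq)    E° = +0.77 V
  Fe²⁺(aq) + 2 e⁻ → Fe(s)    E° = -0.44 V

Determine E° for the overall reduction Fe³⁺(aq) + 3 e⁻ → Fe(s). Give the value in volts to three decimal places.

Since ΔG° = −nFE° is additive over sequential reductions, n₃E°₃ = n₁E°₁ + n₂E°₂.
E°₃ = (1×+0.77 + 2×-0.44) / 3 = (-0.110) / 3 = -0.037 V.

-0.037 V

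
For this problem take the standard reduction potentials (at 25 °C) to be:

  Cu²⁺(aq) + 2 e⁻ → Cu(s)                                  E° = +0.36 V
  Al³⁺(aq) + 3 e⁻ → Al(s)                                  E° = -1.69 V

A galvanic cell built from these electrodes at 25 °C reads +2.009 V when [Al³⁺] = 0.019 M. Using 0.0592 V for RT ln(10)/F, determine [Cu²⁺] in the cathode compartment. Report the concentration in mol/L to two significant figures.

Cu²⁺/Cu is the cathode, Al³⁺/Al the anode: E°cell = +2.05 V, n = 6.
Overall reaction: 3 Cu²⁺(aq) + 2 Al(s) → 3 Cu(s) + 2 Al³⁺(aq); Q = [Al³⁺]^2/[Cu²⁺]^3.
From E = E° − (0.0592/n) log Q: log Q = (E° − E)·n/0.0592 = (+2.05 − (+2.009))·6/0.0592 = 4.1554.
So 3·log[Cu²⁺] = 2·log(0.019) − log Q = -3.4425 − (4.1554) = -7.5979; log[Cu²⁺] = -7.5979 / 3 = -2.5326; [Cu²⁺] = 10^(-2.5326) ≈ 0.0029 M.

0.0029 M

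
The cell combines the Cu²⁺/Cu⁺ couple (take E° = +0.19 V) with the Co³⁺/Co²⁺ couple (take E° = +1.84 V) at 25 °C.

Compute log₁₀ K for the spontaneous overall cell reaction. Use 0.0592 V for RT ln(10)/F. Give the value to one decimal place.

27.9

Cathode: Co³⁺/Co²⁺; anode: Cu²⁺/Cu⁺. E°cell = +1.65 V, n = 1.
log K = nE°cell / 0.0592 = (1)(+1.65) / 0.0592 = 27.9.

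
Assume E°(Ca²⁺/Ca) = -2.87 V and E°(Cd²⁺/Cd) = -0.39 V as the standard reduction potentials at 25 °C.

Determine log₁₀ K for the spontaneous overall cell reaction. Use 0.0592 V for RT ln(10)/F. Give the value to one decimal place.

83.8

Cathode: Cd²⁺/Cd; anode: Ca²⁺/Ca. E°cell = +2.48 V, n = 2.
log K = nE°cell / 0.0592 = (2)(+2.48) / 0.0592 = 83.8.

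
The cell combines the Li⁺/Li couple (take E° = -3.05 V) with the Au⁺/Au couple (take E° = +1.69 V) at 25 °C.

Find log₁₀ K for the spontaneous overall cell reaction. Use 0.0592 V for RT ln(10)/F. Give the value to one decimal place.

Cathode: Au⁺/Au; anode: Li⁺/Li. E°cell = +4.74 V, n = 1.
log K = nE°cell / 0.0592 = (1)(+4.74) / 0.0592 = 80.1.

80.1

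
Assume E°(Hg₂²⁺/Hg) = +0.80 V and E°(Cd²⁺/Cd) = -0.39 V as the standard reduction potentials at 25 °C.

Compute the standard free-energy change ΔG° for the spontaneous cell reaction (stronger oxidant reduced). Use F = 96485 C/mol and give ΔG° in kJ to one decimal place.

Hg₂²⁺/Hg (E° = +0.80 V) is the cathode; Cd²⁺/Cd (E° = -0.39 V) is the anode, so E°cell = +1.19 V.
Balancing electrons gives n = 2 (lcm of 2 and 2).
ΔG° = −nFE° = −(2)(96485)(+1.19) = -229,634 J = -229.6 kJ.

-229.6 kJ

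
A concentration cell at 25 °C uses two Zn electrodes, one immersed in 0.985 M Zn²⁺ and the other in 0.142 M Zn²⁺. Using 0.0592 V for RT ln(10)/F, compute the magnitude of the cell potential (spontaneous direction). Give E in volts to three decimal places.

+0.025 V

For a concentration cell E°cell = 0. The 0.985 M side is the cathode (reduction is favoured where [Zn²⁺] is higher).
With n = 2, E = −(0.0592/2) log([Zn²⁺]ₐₙ/[Zn²⁺]꜀ₐₜ) = −(0.0592/2) log(0.142/0.985) = −(0.0592/2)(-0.841) = +0.025 V.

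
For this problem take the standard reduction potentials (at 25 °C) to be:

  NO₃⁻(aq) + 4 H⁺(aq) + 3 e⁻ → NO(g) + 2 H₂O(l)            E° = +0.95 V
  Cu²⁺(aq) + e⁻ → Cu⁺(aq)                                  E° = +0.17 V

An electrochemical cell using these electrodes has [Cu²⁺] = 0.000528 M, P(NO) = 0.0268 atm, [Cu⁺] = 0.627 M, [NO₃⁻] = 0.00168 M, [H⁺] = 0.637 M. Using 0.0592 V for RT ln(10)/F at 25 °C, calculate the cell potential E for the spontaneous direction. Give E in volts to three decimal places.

+0.923 V

NO₃⁻/NO is the cathode (higher E°), Cu²⁺/Cu⁺ the anode: E°cell = +0.95 − (+0.17) = +0.78 V, n = 3.
Overall: NO₃⁻(aq) + 4 H⁺(aq) + 3 Cu⁺(aq) → NO(g) + 2 H₂O(l) + 3 Cu²⁺(aq)
Q = P(NO)·[Cu²⁺]^3 / ([NO₃⁻]·[H⁺]^4·[Cu⁺]^3); log Q = -7.238.
E = E° − (0.0592/n) log Q = +0.78 − (0.0592/3)(-7.238) = +0.923 V.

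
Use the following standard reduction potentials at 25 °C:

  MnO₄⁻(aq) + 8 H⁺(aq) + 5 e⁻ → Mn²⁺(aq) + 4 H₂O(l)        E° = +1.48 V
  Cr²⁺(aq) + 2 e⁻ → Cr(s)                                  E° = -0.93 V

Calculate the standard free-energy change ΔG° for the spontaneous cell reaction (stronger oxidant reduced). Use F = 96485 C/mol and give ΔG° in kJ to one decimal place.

MnO₄⁻/Mn²⁺ (E° = +1.48 V) is the cathode; Cr²⁺/Cr (E° = -0.93 V) is the anode, so E°cell = +2.41 V.
Balancing electrons gives n = 10 (lcm of 5 and 2).
ΔG° = −nFE° = −(10)(96485)(+2.41) = -2,325,288 J = -2325.3 kJ.

-2325.3 kJ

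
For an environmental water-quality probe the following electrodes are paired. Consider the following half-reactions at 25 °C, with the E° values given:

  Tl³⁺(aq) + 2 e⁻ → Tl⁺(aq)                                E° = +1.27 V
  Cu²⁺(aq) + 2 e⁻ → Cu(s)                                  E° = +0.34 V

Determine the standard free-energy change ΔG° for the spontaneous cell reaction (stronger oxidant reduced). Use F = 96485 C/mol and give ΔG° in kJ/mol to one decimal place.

Tl³⁺/Tl⁺ (E° = +1.27 V) is the cathode; Cu²⁺/Cu (E° = +0.34 V) is the anode, so E°cell = +0.93 V.
Balancing electrons gives n = 2 (lcm of 2 and 2).
ΔG° = −nFE° = −(2)(96485)(+0.93) = -179,462 J = -179.5 kJ/mol.

-179.5 kJ/mol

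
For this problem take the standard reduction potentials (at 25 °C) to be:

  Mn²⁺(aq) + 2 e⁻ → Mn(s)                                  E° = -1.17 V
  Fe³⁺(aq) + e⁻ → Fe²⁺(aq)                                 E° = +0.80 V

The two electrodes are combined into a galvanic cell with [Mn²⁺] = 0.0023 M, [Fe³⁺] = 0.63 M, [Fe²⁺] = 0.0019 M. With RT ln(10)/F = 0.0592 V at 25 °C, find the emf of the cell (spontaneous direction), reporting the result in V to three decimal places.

+2.197 V

Fe³⁺/Fe²⁺ is the cathode (higher E°), Mn²⁺/Mn the anode: E°cell = +0.80 − (-1.17) = +1.97 V, n = 2.
Overall: 2 Fe³⁺(aq) + Mn(s) → 2 Fe²⁺(aq) + Mn²⁺(aq)
Q = [Fe²⁺]^2·[Mn²⁺] / ([Fe³⁺]^2); log Q = -7.679.
E = E° − (0.0592/n) log Q = +1.97 − (0.0592/2)(-7.679) = +2.197 V.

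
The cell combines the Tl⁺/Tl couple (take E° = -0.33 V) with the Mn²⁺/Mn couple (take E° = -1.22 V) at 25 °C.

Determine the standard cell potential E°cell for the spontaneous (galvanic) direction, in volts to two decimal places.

The Tl⁺/Tl couple has the higher reduction potential, so it is the cathode; Mn²⁺/Mn is oxidised at the anode.
E°cell = E°(cathode) − E°(anode) = (-0.33) − (-1.22) = +0.89 V.
Since E°cell > 0, the reaction is spontaneous under standard conditions.

+0.89 V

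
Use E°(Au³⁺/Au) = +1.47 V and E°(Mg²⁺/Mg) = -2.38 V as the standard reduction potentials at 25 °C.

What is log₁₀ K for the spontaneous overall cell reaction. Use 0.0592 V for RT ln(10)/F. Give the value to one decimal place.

390.2

Cathode: Au³⁺/Au; anode: Mg²⁺/Mg. E°cell = +3.85 V, n = 6.
log K = nE°cell / 0.0592 = (6)(+3.85) / 0.0592 = 390.2.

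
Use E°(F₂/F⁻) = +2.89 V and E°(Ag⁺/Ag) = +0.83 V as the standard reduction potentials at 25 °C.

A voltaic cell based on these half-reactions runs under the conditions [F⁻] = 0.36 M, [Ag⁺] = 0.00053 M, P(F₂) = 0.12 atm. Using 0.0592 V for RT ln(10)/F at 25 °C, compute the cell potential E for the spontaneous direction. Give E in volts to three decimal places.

+2.253 V

F₂/F⁻ is the cathode (higher E°), Ag⁺/Ag the anode: E°cell = +2.89 − (+0.83) = +2.06 V, n = 2.
Overall: F₂(g) + 2 Ag(s) → 2 F⁻(aq) + 2 Ag⁺(aq)
Q = [F⁻]^2·[Ag⁺]^2 / (P(F₂)); log Q = -6.518.
E = E° − (0.0592/n) log Q = +2.06 − (0.0592/2)(-6.518) = +2.253 V.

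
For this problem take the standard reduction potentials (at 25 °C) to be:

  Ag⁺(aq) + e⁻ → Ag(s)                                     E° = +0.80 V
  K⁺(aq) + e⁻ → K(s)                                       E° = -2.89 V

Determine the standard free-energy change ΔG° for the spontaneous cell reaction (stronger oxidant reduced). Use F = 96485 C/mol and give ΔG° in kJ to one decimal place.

-356.0 kJ

Ag⁺/Ag (E° = +0.80 V) is the cathode; K⁺/K (E° = -2.89 V) is the anode, so E°cell = +3.69 V.
Balancing electrons gives n = 1 (lcm of 1 and 1).
ΔG° = −nFE° = −(1)(96485)(+3.69) = -356,030 J = -356.0 kJ.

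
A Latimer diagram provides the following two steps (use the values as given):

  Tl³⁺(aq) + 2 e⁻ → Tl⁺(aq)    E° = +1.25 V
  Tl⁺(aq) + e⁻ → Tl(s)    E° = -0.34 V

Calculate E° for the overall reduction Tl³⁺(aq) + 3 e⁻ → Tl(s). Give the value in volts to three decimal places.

Standard free energies of sequential steps add: ΔG°₃ = ΔG°₁ + ΔG°₂, so n₃E°₃ = n₁E°₁ + n₂E°₂.
E°₃ = (2×+1.25 + 1×-0.34) / 3 = (+2.160) / 3 = +0.720 V.
Simply averaging or adding the two E° values would be wrong; the electron-weighted sum is required.

+0.720 V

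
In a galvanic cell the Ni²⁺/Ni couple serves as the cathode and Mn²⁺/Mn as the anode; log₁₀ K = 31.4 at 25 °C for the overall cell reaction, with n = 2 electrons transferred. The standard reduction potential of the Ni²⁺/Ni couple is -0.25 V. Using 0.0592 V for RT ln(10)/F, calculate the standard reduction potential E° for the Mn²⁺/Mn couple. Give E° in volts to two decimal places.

-1.18 V

E°cell = (0.0592/n)·log K = (0.0592/2)(31.4) = +0.929 V.
Since Ni²⁺/Ni is the cathode and Mn²⁺/Mn the anode, E°cell = E°(Ni²⁺/Ni) − E°(Mn²⁺/Mn).
So E°(Mn²⁺/Mn) = E°(Ni²⁺/Ni) − E°cell = (-0.25) − (+0.929) = -1.18 V.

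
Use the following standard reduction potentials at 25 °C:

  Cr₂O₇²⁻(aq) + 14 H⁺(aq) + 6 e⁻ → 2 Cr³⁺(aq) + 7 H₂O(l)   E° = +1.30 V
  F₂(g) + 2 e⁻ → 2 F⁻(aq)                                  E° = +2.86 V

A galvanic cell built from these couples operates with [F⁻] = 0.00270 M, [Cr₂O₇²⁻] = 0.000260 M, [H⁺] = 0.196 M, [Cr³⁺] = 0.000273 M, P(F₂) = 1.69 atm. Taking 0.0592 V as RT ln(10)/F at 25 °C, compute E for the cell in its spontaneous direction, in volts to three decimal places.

F₂/F⁻ is the cathode (higher E°), Cr₂O₇²⁻/Cr³⁺ the anode: E°cell = +2.86 − (+1.30) = +1.56 V, n = 6.
Overall: 3 F₂(g) + 2 Cr³⁺(aq) + 7 H₂O(l) → 6 F⁻(aq) + Cr₂O₇²⁻(aq) + 14 H⁺(aq)
Q = [F⁻]^6·[Cr₂O₇²⁻]·[H⁺]^14 / (P(F₂)^3·[Cr³⁺]^2); log Q = -22.461.
E = E° − (0.0592/n) log Q = +1.56 − (0.0592/6)(-22.461) = +1.782 V.

+1.782 V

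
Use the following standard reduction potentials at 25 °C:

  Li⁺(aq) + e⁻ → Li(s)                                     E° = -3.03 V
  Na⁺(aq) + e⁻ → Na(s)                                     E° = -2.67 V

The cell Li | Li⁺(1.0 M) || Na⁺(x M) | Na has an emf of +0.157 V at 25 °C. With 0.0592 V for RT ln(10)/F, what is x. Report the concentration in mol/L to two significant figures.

0.00037 M

Na⁺/Na is the cathode, Li⁺/Li the anode: E°cell = +0.36 V, n = 1.
Overall reaction: Na⁺(aq) + Li(s) → Na(s) + Li⁺(aq); Q = [Li⁺]^1/[Na⁺]^1.
From E = E° − (0.0592/n) log Q: log Q = (E° − E)·n/0.0592 = (+0.36 − (+0.157))·1/0.0592 = 3.4291.
So 1·log[Na⁺] = 1·log(1) − log Q = 0.0000 − (3.4291) = -3.4291; [Na⁺] = 10^(-3.4291) ≈ 0.00037 M.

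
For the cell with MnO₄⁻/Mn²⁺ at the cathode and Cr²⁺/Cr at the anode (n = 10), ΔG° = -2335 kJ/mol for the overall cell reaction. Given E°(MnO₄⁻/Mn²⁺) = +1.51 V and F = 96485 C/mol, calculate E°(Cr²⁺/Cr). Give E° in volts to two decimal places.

E°cell = −ΔG°/(nF) = −(-2335×10³)/((10)(96485)) = +2.420 V.
Since MnO₄⁻/Mn²⁺ is the cathode and Cr²⁺/Cr the anode, E°cell = E°(MnO₄⁻/Mn²⁺) − E°(Cr²⁺/Cr).
So E°(Cr²⁺/Cr) = E°(MnO₄⁻/Mn²⁺) − E°cell = (+1.51) − (+2.420) = -0.91 V.

-0.91 V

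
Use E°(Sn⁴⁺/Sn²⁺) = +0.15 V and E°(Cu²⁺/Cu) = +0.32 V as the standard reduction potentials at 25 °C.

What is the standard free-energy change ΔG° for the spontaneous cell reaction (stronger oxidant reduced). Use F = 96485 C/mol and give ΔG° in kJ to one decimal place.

-32.8 kJ

Cu²⁺/Cu (E° = +0.32 V) is the cathode; Sn⁴⁺/Sn²⁺ (E° = +0.15 V) is the anode, so E°cell = +0.17 V.
Balancing electrons gives n = 2 (lcm of 2 and 2).
ΔG° = −nFE° = −(2)(96485)(+0.17) = -32,805 J = -32.8 kJ.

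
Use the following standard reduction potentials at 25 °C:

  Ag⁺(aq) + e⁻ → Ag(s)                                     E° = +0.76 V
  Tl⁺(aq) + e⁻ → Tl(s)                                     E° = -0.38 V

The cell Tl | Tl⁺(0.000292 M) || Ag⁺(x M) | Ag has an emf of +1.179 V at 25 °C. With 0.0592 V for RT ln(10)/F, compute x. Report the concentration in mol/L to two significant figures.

0.0013 M

Ag⁺/Ag is the cathode, Tl⁺/Tl the anode: E°cell = +1.14 V, n = 1.
Overall reaction: Ag⁺(aq) + Tl(s) → Ag(s) + Tl⁺(aq); Q = [Tl⁺]^1/[Ag⁺]^1.
From E = E° − (0.0592/n) log Q: log Q = (E° − E)·n/0.0592 = (+1.14 − (+1.179))·1/0.0592 = -0.6588.
So 1·log[Ag⁺] = 1·log(0.000292) − log Q = -3.5346 − (-0.6588) = -2.8758; [Ag⁺] = 10^(-2.8758) ≈ 0.0013 M.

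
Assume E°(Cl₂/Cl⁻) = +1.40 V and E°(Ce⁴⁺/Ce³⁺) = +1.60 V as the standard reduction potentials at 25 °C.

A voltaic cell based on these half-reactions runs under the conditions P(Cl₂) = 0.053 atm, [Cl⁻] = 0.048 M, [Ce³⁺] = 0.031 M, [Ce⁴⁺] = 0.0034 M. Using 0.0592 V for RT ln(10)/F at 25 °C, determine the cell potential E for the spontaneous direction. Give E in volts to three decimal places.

Ce⁴⁺/Ce³⁺ is the cathode (higher E°), Cl₂/Cl⁻ the anode: E°cell = +1.60 − (+1.40) = +0.20 V, n = 2.
Overall: 2 Ce⁴⁺(aq) + 2 Cl⁻(aq) → 2 Ce³⁺(aq) + Cl₂(g)
Q = [Ce³⁺]^2·P(Cl₂) / ([Ce⁴⁺]^2·[Cl⁻]^2); log Q = 3.282.
E = E° − (0.0592/n) log Q = +0.20 − (0.0592/2)(3.282) = +0.103 V.

+0.103 V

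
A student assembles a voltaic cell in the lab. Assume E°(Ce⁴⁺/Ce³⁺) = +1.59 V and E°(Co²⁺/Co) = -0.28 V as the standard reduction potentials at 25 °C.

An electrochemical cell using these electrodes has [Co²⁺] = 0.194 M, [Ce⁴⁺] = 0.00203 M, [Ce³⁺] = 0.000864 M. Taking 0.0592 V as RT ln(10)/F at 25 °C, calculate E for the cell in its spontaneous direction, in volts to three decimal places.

+1.913 V

Ce⁴⁺/Ce³⁺ is the cathode (higher E°), Co²⁺/Co the anode: E°cell = +1.59 − (-0.28) = +1.87 V, n = 2.
Overall: 2 Ce⁴⁺(aq) + Co(s) → 2 Ce³⁺(aq) + Co²⁺(aq)
Q = [Ce³⁺]^2·[Co²⁺] / ([Ce⁴⁺]^2); log Q = -1.454.
E = E° − (0.0592/n) log Q = +1.87 − (0.0592/2)(-1.454) = +1.913 V.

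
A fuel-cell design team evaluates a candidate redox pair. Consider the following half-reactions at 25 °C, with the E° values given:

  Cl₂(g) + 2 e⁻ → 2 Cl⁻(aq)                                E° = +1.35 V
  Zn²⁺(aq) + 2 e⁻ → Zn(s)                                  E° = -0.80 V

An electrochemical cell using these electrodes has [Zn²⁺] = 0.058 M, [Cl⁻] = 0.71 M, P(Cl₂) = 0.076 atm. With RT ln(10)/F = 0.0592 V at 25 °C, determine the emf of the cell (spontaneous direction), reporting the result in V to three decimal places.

Cl₂/Cl⁻ is the cathode (higher E°), Zn²⁺/Zn the anode: E°cell = +1.35 − (-0.80) = +2.15 V, n = 2.
Overall: Cl₂(g) + Zn(s) → 2 Cl⁻(aq) + Zn²⁺(aq)
Q = [Cl⁻]^2·[Zn²⁺] / (P(Cl₂)); log Q = -0.415.
E = E° − (0.0592/n) log Q = +2.15 − (0.0592/2)(-0.415) = +2.162 V.

+2.162 V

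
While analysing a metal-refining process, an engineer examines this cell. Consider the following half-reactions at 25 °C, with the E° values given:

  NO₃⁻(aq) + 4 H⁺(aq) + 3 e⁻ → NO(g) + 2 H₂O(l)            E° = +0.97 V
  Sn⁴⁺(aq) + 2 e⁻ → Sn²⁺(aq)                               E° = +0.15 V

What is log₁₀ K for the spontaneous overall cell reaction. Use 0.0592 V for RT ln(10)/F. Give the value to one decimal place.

Cathode: NO₃⁻/NO; anode: Sn⁴⁺/Sn²⁺. E°cell = +0.82 V, n = 6.
log K = nE°cell / 0.0592 = (6)(+0.82) / 0.0592 = 83.1.

83.1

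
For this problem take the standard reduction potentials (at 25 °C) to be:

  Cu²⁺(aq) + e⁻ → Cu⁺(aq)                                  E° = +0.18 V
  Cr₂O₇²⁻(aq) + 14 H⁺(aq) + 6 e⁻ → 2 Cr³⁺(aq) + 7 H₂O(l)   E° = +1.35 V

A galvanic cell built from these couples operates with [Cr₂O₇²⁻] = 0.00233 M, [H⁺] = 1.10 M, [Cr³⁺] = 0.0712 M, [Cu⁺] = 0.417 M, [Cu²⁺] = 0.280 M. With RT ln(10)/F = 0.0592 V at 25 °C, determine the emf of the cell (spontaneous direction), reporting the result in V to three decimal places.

Cr₂O₇²⁻/Cr³⁺ is the cathode (higher E°), Cu²⁺/Cu⁺ the anode: E°cell = +1.35 − (+0.18) = +1.17 V, n = 6.
Overall: Cr₂O₇²⁻(aq) + 14 H⁺(aq) + 6 Cu⁺(aq) → 2 Cr³⁺(aq) + 7 H₂O(l) + 6 Cu²⁺(aq)
Q = [Cr³⁺]^2·[Cu²⁺]^6 / ([Cr₂O₇²⁻]·[H⁺]^14·[Cu⁺]^6); log Q = -1.280.
E = E° − (0.0592/n) log Q = +1.17 − (0.0592/6)(-1.280) = +1.183 V.

+1.183 V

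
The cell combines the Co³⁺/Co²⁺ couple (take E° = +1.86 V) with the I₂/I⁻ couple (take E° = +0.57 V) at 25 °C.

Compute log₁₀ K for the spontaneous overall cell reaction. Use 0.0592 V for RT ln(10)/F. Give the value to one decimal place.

43.6

Cathode: Co³⁺/Co²⁺; anode: I₂/I⁻. E°cell = +1.29 V, n = 2.
log K = nE°cell / 0.0592 = (2)(+1.29) / 0.0592 = 43.6.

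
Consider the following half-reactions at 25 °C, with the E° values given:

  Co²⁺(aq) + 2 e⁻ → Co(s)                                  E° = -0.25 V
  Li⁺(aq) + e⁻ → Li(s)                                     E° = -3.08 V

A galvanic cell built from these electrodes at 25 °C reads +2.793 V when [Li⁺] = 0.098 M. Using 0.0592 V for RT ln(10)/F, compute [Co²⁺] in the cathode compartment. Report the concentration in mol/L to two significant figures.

Co²⁺/Co is the cathode, Li⁺/Li the anode: E°cell = +2.83 V, n = 2.
Overall reaction: Co²⁺(aq) + 2 Li(s) → Co(s) + 2 Li⁺(aq); Q = [Li⁺]^2/[Co²⁺]^1.
From E = E° − (0.0592/n) log Q: log Q = (E° − E)·n/0.0592 = (+2.83 − (+2.793))·2/0.0592 = 1.2500.
So 1·log[Co²⁺] = 2·log(0.098) − log Q = -2.0175 − (1.2500) = -3.2675; [Co²⁺] = 10^(-3.2675) ≈ 0.00054 M.

0.00054 M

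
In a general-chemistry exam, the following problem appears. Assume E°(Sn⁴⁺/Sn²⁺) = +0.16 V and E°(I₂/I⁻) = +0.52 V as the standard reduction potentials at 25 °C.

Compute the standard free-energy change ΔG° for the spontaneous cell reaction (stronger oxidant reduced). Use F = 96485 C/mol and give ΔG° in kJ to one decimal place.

I₂/I⁻ (E° = +0.52 V) is the cathode; Sn⁴⁺/Sn²⁺ (E° = +0.16 V) is the anode, so E°cell = +0.36 V.
Balancing electrons gives n = 2 (lcm of 2 and 2).
ΔG° = −nFE° = −(2)(96485)(+0.36) = -69,469 J = -69.5 kJ.

-69.5 kJ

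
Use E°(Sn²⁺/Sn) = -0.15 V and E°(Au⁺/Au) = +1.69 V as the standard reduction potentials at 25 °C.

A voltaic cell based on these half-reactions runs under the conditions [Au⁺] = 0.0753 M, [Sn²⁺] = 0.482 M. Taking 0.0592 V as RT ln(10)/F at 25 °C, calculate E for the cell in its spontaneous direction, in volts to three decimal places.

+1.783 V

Au⁺/Au is the cathode (higher E°), Sn²⁺/Sn the anode: E°cell = +1.69 − (-0.15) = +1.84 V, n = 2.
Overall: 2 Au⁺(aq) + Sn(s) → 2 Au(s) + Sn²⁺(aq)
Q = [Sn²⁺] / ([Au⁺]^2); log Q = 1.929.
E = E° − (0.0592/n) log Q = +1.84 − (0.0592/2)(1.929) = +1.783 V.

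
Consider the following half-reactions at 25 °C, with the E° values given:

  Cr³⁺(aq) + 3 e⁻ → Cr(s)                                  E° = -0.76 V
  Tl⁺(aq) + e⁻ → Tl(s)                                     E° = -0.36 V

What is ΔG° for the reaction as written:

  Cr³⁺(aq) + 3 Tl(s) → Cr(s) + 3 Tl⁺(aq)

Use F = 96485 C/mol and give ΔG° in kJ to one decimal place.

As written, Cr³⁺/Cr is reduced (cathode) and Tl⁺/Tl is oxidised (anode), so E°cell = (-0.76) − (-0.36) = -0.40 V.
Balancing electrons gives n = 3.
ΔG° = −nFE° = −(3)(96485)(-0.40) = 115,782 J = +115.8 kJ.

+115.8 kJ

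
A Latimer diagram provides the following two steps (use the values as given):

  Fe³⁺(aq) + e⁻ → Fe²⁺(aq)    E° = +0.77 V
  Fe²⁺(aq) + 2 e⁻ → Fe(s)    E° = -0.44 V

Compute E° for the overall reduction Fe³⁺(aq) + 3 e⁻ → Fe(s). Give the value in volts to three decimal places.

-0.037 V

Since ΔG° = −nFE° is additive over sequential reductions, n₃E°₃ = n₁E°₁ + n₂E°₂.
E°₃ = (1×+0.77 + 2×-0.44) / 3 = (-0.110) / 3 = -0.037 V.
E° values themselves are not directly additive — weighting by electron count is essential.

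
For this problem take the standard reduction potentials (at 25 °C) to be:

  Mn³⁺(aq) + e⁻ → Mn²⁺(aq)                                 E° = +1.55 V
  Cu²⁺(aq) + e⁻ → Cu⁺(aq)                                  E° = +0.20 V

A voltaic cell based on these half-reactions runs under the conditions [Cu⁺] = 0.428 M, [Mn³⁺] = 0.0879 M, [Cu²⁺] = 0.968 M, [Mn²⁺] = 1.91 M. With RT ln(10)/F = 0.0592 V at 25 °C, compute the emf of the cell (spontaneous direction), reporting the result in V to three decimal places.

Mn³⁺/Mn²⁺ is the cathode (higher E°), Cu²⁺/Cu⁺ the anode: E°cell = +1.55 − (+0.20) = +1.35 V, n = 1.
Overall: Mn³⁺(aq) + Cu⁺(aq) → Mn²⁺(aq) + Cu²⁺(aq)
Q = [Mn²⁺]·[Cu²⁺] / ([Mn³⁺]·[Cu⁺]); log Q = 1.691.
E = E° − (0.0592/n) log Q = +1.35 − (0.0592/1)(1.691) = +1.250 V.

+1.250 V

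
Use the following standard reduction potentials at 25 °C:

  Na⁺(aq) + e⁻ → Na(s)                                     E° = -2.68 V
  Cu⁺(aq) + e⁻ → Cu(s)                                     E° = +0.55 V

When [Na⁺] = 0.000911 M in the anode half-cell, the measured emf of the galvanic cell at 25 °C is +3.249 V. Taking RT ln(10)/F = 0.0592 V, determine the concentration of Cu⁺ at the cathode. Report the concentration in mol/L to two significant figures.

Cu⁺/Cu is the cathode, Na⁺/Na the anode: E°cell = +3.23 V, n = 1.
Overall reaction: Cu⁺(aq) + Na(s) → Cu(s) + Na⁺(aq); Q = [Na⁺]^1/[Cu⁺]^1.
From E = E° − (0.0592/n) log Q: log Q = (E° − E)·n/0.0592 = (+3.23 − (+3.249))·1/0.0592 = -0.3209.
So 1·log[Cu⁺] = 1·log(0.000911) − log Q = -3.0405 − (-0.3209) = -2.7196; [Cu⁺] = 10^(-2.7196) ≈ 0.0019 M.

0.0019 M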